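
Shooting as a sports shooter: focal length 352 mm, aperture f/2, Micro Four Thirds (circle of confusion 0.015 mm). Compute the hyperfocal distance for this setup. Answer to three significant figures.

Hyperfocal distance H = f²/(N·c) + f = 352²/(2 × 0.015) + 352 = 123904/0.03 + 352 ≈ 4130485.3 mm ≈ 4130 m.

4130 m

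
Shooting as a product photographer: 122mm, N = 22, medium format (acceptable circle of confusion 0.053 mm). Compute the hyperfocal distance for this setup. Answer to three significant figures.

Hyperfocal distance H = f²/(N·c) + f = 122²/(22 × 0.053) + 122 = 14884/1.166 + 122 ≈ 12887.0 mm ≈ 12.9 m.

12.9 m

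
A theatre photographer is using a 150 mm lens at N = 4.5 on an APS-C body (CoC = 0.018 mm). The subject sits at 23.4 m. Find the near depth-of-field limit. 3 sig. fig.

Hyperfocal distance H = f²/(N·c) + f = 150²/(4.5 × 0.018) + 150 = 22500/0.081 + 150 ≈ 277927.8 mm ≈ 277.9 m.
Near limit Dn = s·(H − f)/(H + s − 2f) = 23400 × (277927.8 − 150) / (277927.8 + 23400 − 2 × 150) = 23400 × 277777.8 / 301027.8 ≈ 21593 mm ≈ 21.6 m.

21.6 m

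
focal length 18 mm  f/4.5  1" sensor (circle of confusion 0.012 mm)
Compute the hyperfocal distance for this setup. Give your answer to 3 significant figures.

6.02 m

Hyperfocal distance H = f²/(N·c) + f = 18²/(4.5 × 0.012) + 18 = 324/0.054 + 18 ≈ 6018.0 mm ≈ 6.02 m.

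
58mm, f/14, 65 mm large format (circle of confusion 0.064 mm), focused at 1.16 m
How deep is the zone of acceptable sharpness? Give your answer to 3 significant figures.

0.745 m

Hyperfocal distance H = f²/(N·c) + f = 58²/(14 × 0.064) + 58 = 3364/0.896 + 58 ≈ 3812.5 mm ≈ 3.812 m.
Near limit Dn = s·(H − f)/(H + s − 2f) = 1160 × (3812.5 − 58) / (3812.5 + 1160 − 2 × 58) = 1160 × 3754.5 / 4856.5 ≈ 896.78 mm.
Far limit Df = s·(H − f)/(H − s) = 1160 × (3812.5 − 58) / (3812.5 − 1160) = 1160 × 3754.5 / 2652.5 ≈ 1641.94 mm.
Depth of field = Df − Dn = 1641.94 − 896.78 ≈ 745.16 mm ≈ 0.745 m.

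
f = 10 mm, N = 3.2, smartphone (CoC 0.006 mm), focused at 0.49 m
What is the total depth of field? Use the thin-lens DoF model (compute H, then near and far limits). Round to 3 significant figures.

91.1 mm

Hyperfocal distance H = f²/(N·c) + f = 10²/(3.2 × 0.006) + 10 = 100/0.0192 + 10 ≈ 5218.3 mm ≈ 5.218 m.
Near limit Dn = s·(H − f)/(H + s − 2f) = 490 × (5218.3 − 10) / (5218.3 + 490 − 2 × 10) = 490 × 5208.3 / 5688.3 ≈ 448.652 mm.
Far limit Df = s·(H − f)/(H − s) = 490 × (5218.3 − 10) / (5218.3 − 490) = 490 × 5208.3 / 4728.3 ≈ 539.743 mm.
Depth of field = Df − Dn = 539.743 − 448.652 ≈ 91.091 mm.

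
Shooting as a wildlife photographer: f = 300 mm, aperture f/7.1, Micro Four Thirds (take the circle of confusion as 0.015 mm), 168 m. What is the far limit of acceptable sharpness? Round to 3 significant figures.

210 m

Hyperfocal distance H = f²/(N·c) + f = 300²/(7.1 × 0.015) + 300 = 90000/0.1065 + 300 ≈ 845370.4 mm ≈ 845.4 m.
Far limit Df = s·(H − f)/(H − s) = 168000 × (845370.4 − 300) / (845370.4 − 168000) = 168000 × 845070.4 / 677370.4 ≈ 209593 mm ≈ 210 m.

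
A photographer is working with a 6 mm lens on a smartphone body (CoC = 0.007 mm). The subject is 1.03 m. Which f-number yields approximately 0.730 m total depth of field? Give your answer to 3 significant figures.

f/1.60

Write h = H − f = f²/(N·c). The thin-lens limits are Dn = s·h/(h + (s−f)) and Df = s·h/(h − (s−f)), so DoF = Df − Dn = 2·s·(s−f)·h / (h² − (s−f)²).
That is a quadratic in h: DoF·h² − 2·s·(s−f)·h − DoF·(s−f)² = 0 ⇒ h = (s−f)·(s + √(s² + DoF²)) / DoF = 1024 × (1030 + √(1030² + 730²)) / 730 = 1024 × (1030 + 1262.46) / 730 ≈ 3215.7 mm.
Then N = f²/(c·h) = 6² / (0.007 × 3215.7) = 36 / 22.510 ≈ 1.60.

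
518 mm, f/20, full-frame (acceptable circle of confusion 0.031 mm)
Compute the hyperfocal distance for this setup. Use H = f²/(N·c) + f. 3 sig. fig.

433 m

Hyperfocal distance H = f²/(N·c) + f = 518²/(20 × 0.031) + 518 = 268324/0.62 + 518 ≈ 433298.6 mm ≈ 433 m.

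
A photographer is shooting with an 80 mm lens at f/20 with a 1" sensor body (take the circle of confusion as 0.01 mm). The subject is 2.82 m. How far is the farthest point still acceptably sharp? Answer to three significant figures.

Hyperfocal distance H = f²/(N·c) + f = 80²/(20 × 0.01) + 80 = 6400/0.2 + 80 ≈ 32080.0 mm ≈ 32.08 m.
Far limit Df = s·(H − f)/(H − s) = 2820 × (32080.0 − 80) / (32080.0 − 2820) = 2820 × 32000.0 / 29260.0 ≈ 3084.1 mm ≈ 3.08 m.

3.08 m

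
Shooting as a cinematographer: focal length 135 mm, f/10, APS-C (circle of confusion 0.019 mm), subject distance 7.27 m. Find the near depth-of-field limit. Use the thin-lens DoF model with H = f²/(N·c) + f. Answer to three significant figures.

Hyperfocal distance H = f²/(N·c) + f = 135²/(10 × 0.019) + 135 = 18225/0.19 + 135 ≈ 96056.1 mm ≈ 96.06 m.
Near limit Dn = s·(H − f)/(H + s − 2f) = 7270 × (96056.1 − 135) / (96056.1 + 7270 − 2 × 135) = 7270 × 95921.1 / 103056.1 ≈ 6766.7 mm ≈ 6.77 m.

6.77 m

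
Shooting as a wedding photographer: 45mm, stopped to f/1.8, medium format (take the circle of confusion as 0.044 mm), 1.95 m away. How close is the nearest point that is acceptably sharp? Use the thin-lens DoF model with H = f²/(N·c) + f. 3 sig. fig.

Hyperfocal distance H = f²/(N·c) + f = 45²/(1.8 × 0.044) + 45 = 2025/0.0792 + 45 ≈ 25613.2 mm ≈ 25.61 m.
Near limit Dn = s·(H − f)/(H + s − 2f) = 1950 × (25613.2 − 45) / (25613.2 + 1950 − 2 × 45) = 1950 × 25568.2 / 27473.2 ≈ 1814.8 mm ≈ 1.81 m.

1.81 m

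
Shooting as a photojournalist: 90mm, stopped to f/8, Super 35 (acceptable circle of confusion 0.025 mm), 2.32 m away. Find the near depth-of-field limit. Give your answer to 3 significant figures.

Hyperfocal distance H = f²/(N·c) + f = 90²/(8 × 0.025) + 90 = 8100/0.2 + 90 ≈ 40590.0 mm ≈ 40.59 m.
Near limit Dn = s·(H − f)/(H + s − 2f) = 2320 × (40590.0 − 90) / (40590.0 + 2320 − 2 × 90) = 2320 × 40500.0 / 42730.0 ≈ 2198.9 mm ≈ 2.20 m.

2.20 m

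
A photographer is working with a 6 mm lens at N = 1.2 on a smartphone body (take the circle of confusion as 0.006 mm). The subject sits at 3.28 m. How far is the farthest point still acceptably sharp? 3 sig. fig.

Hyperfocal distance H = f²/(N·c) + f = 6²/(1.2 × 0.006) + 6 = 36/0.0072 + 6 ≈ 5006.0 mm ≈ 5.006 m.
Far limit Df = s·(H − f)/(H − s) = 3280 × (5006.0 − 6) / (5006.0 − 3280) = 3280 × 5000.0 / 1726.0 ≈ 9501.7 mm ≈ 9.50 m.

9.50 m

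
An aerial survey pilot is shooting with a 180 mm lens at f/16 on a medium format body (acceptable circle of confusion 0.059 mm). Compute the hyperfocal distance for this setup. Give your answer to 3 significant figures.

34.5 m

Hyperfocal distance H = f²/(N·c) + f = 180²/(16 × 0.059) + 180 = 32400/0.944 + 180 ≈ 34502.0 mm ≈ 34.5 m.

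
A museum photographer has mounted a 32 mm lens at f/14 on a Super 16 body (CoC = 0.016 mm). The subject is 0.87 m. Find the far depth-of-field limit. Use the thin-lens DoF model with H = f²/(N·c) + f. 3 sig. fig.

Hyperfocal distance H = f²/(N·c) + f = 32²/(14 × 0.016) + 32 = 1024/0.224 + 32 ≈ 4603.4 mm ≈ 4.603 m.
Far limit Df = s·(H − f)/(H − s) = 870 × (4603.4 − 32) / (4603.4 − 870) = 870 × 4571.4 / 3733.4 ≈ 1065.3 mm ≈ 1.07 m.

1.07 m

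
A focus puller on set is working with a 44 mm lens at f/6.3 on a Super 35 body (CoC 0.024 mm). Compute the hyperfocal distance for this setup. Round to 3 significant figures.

12.8 m

Hyperfocal distance H = f²/(N·c) + f = 44²/(6.3 × 0.024) + 44 = 1936/0.1512 + 44 ≈ 12848.2 mm ≈ 12.8 m.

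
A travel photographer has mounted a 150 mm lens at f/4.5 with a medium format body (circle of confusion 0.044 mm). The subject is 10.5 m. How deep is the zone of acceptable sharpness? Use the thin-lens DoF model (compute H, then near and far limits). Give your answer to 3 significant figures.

1.93 m

Hyperfocal distance H = f²/(N·c) + f = 150²/(4.5 × 0.044) + 150 = 22500/0.198 + 150 ≈ 113786.4 mm ≈ 113.8 m.
Near limit Dn = s·(H − f)/(H + s − 2f) = 10500 × (113786.4 − 150) / (113786.4 + 10500 − 2 × 150) = 10500 × 113636.4 / 123986.4 ≈ 9623.5 mm.
Far limit Df = s·(H − f)/(H − s) = 10500 × (113786.4 − 150) / (113786.4 − 10500) = 10500 × 113636.4 / 103286.4 ≈ 11552.2 mm.
Depth of field = Df − Dn = 11552.2 − 9623.5 ≈ 1928.7 mm ≈ 1.93 m.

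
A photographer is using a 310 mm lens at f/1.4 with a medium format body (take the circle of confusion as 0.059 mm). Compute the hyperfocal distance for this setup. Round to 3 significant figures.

Hyperfocal distance H = f²/(N·c) + f = 310²/(1.4 × 0.059) + 310 = 96100/0.0826 + 310 ≈ 1163748.3 mm ≈ 1160 m.

1160 m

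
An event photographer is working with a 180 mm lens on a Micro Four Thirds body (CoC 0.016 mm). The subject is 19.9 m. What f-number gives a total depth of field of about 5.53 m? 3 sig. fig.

f/14

Write h = H − f = f²/(N·c). The thin-lens limits are Dn = s·h/(h + (s−f)) and Df = s·h/(h − (s−f)), so DoF = Df − Dn = 2·s·(s−f)·h / (h² − (s−f)²).
That is a quadratic in h: DoF·h² − 2·s·(s−f)·h − DoF·(s−f)² = 0 ⇒ h = (s−f)·(s + √(s² + DoF²)) / DoF = 19720 × (19900 + √(19900² + 5530²)) / 5530 = 19720 × (19900 + 20654.1) / 5530 ≈ 144616 mm.
Then N = f²/(c·h) = 180² / (0.016 × 144616) = 32400 / 2313.9 ≈ 14.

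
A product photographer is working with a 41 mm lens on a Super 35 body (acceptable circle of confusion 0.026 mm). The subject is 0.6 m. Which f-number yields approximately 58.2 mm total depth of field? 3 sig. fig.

Write h = H − f = f²/(N·c). The thin-lens limits are Dn = s·h/(h + (s−f)) and Df = s·h/(h − (s−f)), so DoF = Df − Dn = 2·s·(s−f)·h / (h² − (s−f)²).
That is a quadratic in h: DoF·h² − 2·s·(s−f)·h − DoF·(s−f)² = 0 ⇒ h = (s−f)·(s + √(s² + DoF²)) / DoF = 559 × (600 + √(600² + 58.2²)) / 58.2 = 559 × (600 + 602.816) / 58.2 ≈ 11553 mm.
Then N = f²/(c·h) = 41² / (0.026 × 11553) = 1681 / 300.37 ≈ 5.60.

f/5.60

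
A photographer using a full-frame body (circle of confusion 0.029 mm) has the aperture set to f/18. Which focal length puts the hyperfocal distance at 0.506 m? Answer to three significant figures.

16.0 mm

From H = f²/(N·c) + f, with f ≪ H: f ≈ √(H·N·c) = √(506 × 18 × 0.029) = √264.13 ≈ 16.25 mm.
Exact: f² + N·c·f − N·c·H = 0 ⇒ f = (−N·c + √((N·c)² + 4·N·c·H))/2 = (−0.522 + √1056.8)/2 ≈ 15.993 mm ≈ 16.0 mm.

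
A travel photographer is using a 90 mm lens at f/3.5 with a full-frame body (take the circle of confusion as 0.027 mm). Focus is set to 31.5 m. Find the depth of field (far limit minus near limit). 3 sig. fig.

26.7 m

Hyperfocal distance H = f²/(N·c) + f = 90²/(3.5 × 0.027) + 90 = 8100/0.0945 + 90 ≈ 85804.3 mm ≈ 85.80 m.
Near limit Dn = s·(H − f)/(H + s − 2f) = 31500 × (85804.3 − 90) / (85804.3 + 31500 − 2 × 90) = 31500 × 85714.3 / 117124.3 ≈ 23052 mm.
Far limit Df = s·(H − f)/(H − s) = 31500 × (85804.3 − 90) / (85804.3 − 31500) = 31500 × 85714.3 / 54304.3 ≈ 49720 mm.
Depth of field = Df − Dn = 49720 − 23052 ≈ 26668 mm ≈ 26.7 m.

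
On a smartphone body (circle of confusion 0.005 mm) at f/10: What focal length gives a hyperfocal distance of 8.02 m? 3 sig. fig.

20.0 mm

From H = f²/(N·c) + f, with f ≪ H: f ≈ √(H·N·c) = √(8020 × 10 × 0.005) = √401.00 ≈ 20.02 mm.
The +f correction barely moves this — solving exactly, f² + N·c·f − N·c·H = 0 ⇒ f = (−N·c + √((N·c)² + 4·N·c·H))/2 = (−0.05 + √1604.0)/2 ≈ 20.000 mm, so f ≈ 20.0 mm.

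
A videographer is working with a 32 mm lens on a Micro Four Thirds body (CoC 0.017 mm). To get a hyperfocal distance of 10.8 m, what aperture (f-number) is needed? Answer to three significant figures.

Rearrange H = f²/(N·c) + f for N: N = f² / ((H − f)·c).
N = 32² / ((10800 − 32) × 0.017) = 1024 / 183.1 ≈ 5.59.

f/5.59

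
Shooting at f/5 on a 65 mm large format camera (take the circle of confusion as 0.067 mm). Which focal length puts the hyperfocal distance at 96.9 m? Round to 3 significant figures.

From H = f²/(N·c) + f, with f ≪ H: f ≈ √(H·N·c) = √(96900 × 5 × 0.067) = √32462 ≈ 180.2 mm.
The +f correction barely moves this — solving exactly, f² + N·c·f − N·c·H = 0 ⇒ f = (−N·c + √((N·c)² + 4·N·c·H))/2 = (−0.335 + √129846)/2 ≈ 180.00 mm, so f ≈ 180 mm.

180 mm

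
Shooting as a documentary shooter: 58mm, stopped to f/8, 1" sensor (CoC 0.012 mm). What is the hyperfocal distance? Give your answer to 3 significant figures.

Hyperfocal distance H = f²/(N·c) + f = 58²/(8 × 0.012) + 58 = 3364/0.096 + 58 ≈ 35099.7 mm ≈ 35.1 m.

35.1 m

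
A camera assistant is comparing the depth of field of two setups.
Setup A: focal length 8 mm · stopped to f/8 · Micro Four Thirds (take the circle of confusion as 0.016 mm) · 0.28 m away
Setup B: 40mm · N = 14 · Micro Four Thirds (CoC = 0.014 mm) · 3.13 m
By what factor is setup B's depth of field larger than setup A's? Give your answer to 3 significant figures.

6.39

Setup A: H = 8²/(8×0.016) + 8 ≈ 508.0 mm; DoF = Df − Dn = 614.04 − 181.35 ≈ 432.69 mm.
Setup B: H = 40²/(14×0.014) + 40 ≈ 8203.3 mm; DoF = Df − Dn = 5036.4 − 2270.5 ≈ 2765.9 mm.
Ratio = 2765.9 / 432.69 ≈ 6.39.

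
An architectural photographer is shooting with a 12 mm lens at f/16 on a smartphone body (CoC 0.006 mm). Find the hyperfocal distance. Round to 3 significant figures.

1.51 m

Hyperfocal distance H = f²/(N·c) + f = 12²/(16 × 0.006) + 12 = 144/0.096 + 12 ≈ 1512.0 mm ≈ 1.51 m.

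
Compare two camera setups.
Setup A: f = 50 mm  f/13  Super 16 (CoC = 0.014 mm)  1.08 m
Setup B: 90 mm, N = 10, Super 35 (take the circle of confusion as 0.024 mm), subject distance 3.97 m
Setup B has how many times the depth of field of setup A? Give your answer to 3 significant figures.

Setup A: H = 50²/(13×0.014) + 50 ≈ 13786.3 mm; DoF = Df − Dn = 1167.55 − 1004.67 ≈ 162.88 mm.
Setup B: H = 90²/(10×0.024) + 90 ≈ 33840.0 mm; DoF = Df − Dn = 4485.69 − 3560.66 ≈ 925.03 mm.
Ratio = 925.03 / 162.88 ≈ 5.68.

5.68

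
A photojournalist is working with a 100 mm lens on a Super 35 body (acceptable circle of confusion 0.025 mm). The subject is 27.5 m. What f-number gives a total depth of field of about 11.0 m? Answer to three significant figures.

f/2.81

Write h = H − f = f²/(N·c). The thin-lens limits are Dn = s·h/(h + (s−f)) and Df = s·h/(h − (s−f)), so DoF = Df − Dn = 2·s·(s−f)·h / (h² − (s−f)²).
That is a quadratic in h: DoF·h² − 2·s·(s−f)·h − DoF·(s−f)² = 0 ⇒ h = (s−f)·(s + √(s² + DoF²)) / DoF = 27400 × (27500 + √(27500² + 11000²)) / 11000 = 27400 × (27500 + 29618.4) / 11000 ≈ 142277 mm.
Then N = f²/(c·h) = 100² / (0.025 × 142277) = 10000 / 3556.9 ≈ 2.81.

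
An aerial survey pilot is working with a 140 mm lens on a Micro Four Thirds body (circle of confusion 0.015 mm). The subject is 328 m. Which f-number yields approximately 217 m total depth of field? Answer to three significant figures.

Write h = H − f = f²/(N·c). The thin-lens limits are Dn = s·h/(h + (s−f)) and Df = s·h/(h − (s−f)), so DoF = Df − Dn = 2·s·(s−f)·h / (h² − (s−f)²).
That is a quadratic in h: DoF·h² − 2·s·(s−f)·h − DoF·(s−f)² = 0 ⇒ h = (s−f)·(s + √(s² + DoF²)) / DoF = 327860 × (328000 + √(328000² + 217000²)) / 217000 = 327860 × (328000 + 393285) / 217000 ≈ 1089772 mm.
Then N = f²/(c·h) = 140² / (0.015 × 1089772) = 19600 / 16347 ≈ 1.20.

f/1.20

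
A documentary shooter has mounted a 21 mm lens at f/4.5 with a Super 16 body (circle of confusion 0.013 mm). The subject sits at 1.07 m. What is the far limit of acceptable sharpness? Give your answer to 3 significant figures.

Hyperfocal distance H = f²/(N·c) + f = 21²/(4.5 × 0.013) + 21 = 441/0.0585 + 21 ≈ 7559.5 mm ≈ 7.559 m.
Far limit Df = s·(H − f)/(H − s) = 1070 × (7559.5 − 21) / (7559.5 − 1070) = 1070 × 7538.5 / 6489.5 ≈ 1243.0 mm ≈ 1.24 m.

1.24 m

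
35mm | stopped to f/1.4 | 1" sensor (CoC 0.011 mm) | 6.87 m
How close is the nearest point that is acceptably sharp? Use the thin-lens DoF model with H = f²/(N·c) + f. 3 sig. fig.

6.33 m

Hyperfocal distance H = f²/(N·c) + f = 35²/(1.4 × 0.011) + 35 = 1225/0.0154 + 35 ≈ 79580.5 mm ≈ 79.58 m.
Near limit Dn = s·(H − f)/(H + s − 2f) = 6870 × (79580.5 − 35) / (79580.5 + 6870 − 2 × 35) = 6870 × 79545.5 / 86380.5 ≈ 6326.4 mm ≈ 6.33 m.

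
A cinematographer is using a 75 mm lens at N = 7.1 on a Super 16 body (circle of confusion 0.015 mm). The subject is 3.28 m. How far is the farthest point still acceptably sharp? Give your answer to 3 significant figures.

Hyperfocal distance H = f²/(N·c) + f = 75²/(7.1 × 0.015) + 75 = 5625/0.1065 + 75 ≈ 52891.9 mm ≈ 52.89 m.
Far limit Df = s·(H − f)/(H − s) = 3280 × (52891.9 − 75) / (52891.9 − 3280) = 3280 × 52816.9 / 49611.9 ≈ 3491.9 mm ≈ 3.49 m.

3.49 m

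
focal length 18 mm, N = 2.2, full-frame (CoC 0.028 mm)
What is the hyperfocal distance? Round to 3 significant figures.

Hyperfocal distance H = f²/(N·c) + f = 18²/(2.2 × 0.028) + 18 = 324/0.0616 + 18 ≈ 5277.7 mm ≈ 5.28 m.

5.28 m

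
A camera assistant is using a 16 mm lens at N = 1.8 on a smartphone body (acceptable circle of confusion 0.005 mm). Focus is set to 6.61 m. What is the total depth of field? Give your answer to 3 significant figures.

3.24 m

Hyperfocal distance H = f²/(N·c) + f = 16²/(1.8 × 0.005) + 16 = 256/0.009 + 16 ≈ 28460.4 mm ≈ 28.46 m.
Near limit Dn = s·(H − f)/(H + s − 2f) = 6610 × (28460.4 − 16) / (28460.4 + 6610 − 2 × 16) = 6610 × 28444.4 / 35038.4 ≈ 5366.0 mm.
Far limit Df = s·(H − f)/(H − s) = 6610 × (28460.4 − 16) / (28460.4 − 6610) = 6610 × 28444.4 / 21850.4 ≈ 8604.8 mm.
Depth of field = Df − Dn = 8604.8 − 5366.0 ≈ 3238.8 mm ≈ 3.24 m.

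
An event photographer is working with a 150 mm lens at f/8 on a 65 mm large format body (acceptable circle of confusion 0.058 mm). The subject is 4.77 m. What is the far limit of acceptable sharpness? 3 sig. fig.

Hyperfocal distance H = f²/(N·c) + f = 150²/(8 × 0.058) + 150 = 22500/0.464 + 150 ≈ 48641.4 mm ≈ 48.64 m.
Far limit Df = s·(H − f)/(H − s) = 4770 × (48641.4 − 150) / (48641.4 − 4770) = 4770 × 48491.4 / 43871.4 ≈ 5272.3 mm ≈ 5.27 m.

5.27 m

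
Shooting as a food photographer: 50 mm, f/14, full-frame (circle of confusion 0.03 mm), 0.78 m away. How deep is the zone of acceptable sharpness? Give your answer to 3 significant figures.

Hyperfocal distance H = f²/(N·c) + f = 50²/(14 × 0.03) + 50 = 2500/0.42 + 50 ≈ 6002.4 mm ≈ 6.002 m.
Near limit Dn = s·(H − f)/(H + s − 2f) = 780 × (6002.4 − 50) / (6002.4 + 780 − 2 × 50) = 780 × 5952.4 / 6682.4 ≈ 694.79 mm.
Far limit Df = s·(H − f)/(H − s) = 780 × (6002.4 − 50) / (6002.4 − 780) = 780 × 5952.4 / 5222.4 ≈ 889.03 mm.
Depth of field = Df − Dn = 889.03 − 694.79 ≈ 194.24 mm.

194 mm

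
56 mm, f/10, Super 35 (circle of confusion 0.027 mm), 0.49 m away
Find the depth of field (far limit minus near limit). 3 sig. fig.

36.7 mm

Hyperfocal distance H = f²/(N·c) + f = 56²/(10 × 0.027) + 56 = 3136/0.27 + 56 ≈ 11670.8 mm ≈ 11.67 m.
Near limit Dn = s·(H − f)/(H + s − 2f) = 490 × (11670.8 − 56) / (11670.8 + 490 − 2 × 56) = 490 × 11614.8 / 12048.8 ≈ 472.350 mm.
Far limit Df = s·(H − f)/(H − s) = 490 × (11670.8 − 56) / (11670.8 − 490) = 490 × 11614.8 / 11180.8 ≈ 509.020 mm.
Depth of field = Df − Dn = 509.020 − 472.350 ≈ 36.670 mm.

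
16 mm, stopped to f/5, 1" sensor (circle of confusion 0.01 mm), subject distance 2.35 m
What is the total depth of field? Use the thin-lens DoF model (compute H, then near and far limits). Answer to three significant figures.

Hyperfocal distance H = f²/(N·c) + f = 16²/(5 × 0.01) + 16 = 256/0.05 + 16 ≈ 5136.0 mm ≈ 5.136 m.
Near limit Dn = s·(H − f)/(H + s − 2f) = 2350 × (5136.0 − 16) / (5136.0 + 2350 − 2 × 16) = 2350 × 5120.0 / 7454.0 ≈ 1614.2 mm.
Far limit Df = s·(H − f)/(H − s) = 2350 × (5136.0 − 16) / (5136.0 − 2350) = 2350 × 5120.0 / 2786.0 ≈ 4318.7 mm.
Depth of field = Df − Dn = 4318.7 − 1614.2 ≈ 2704.5 mm ≈ 2.70 m.

2.70 m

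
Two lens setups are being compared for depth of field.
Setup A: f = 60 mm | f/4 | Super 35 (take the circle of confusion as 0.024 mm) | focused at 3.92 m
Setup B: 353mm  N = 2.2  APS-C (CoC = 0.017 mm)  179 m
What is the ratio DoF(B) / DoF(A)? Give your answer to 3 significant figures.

23.6

Setup A: H = 60²/(4×0.024) + 60 ≈ 37560.0 mm; DoF = Df − Dn = 4369.80 − 3554.16 ≈ 815.64 mm.
Setup B: H = 353²/(2.2×0.017) + 353 ≈ 3332144.4 mm; DoF = Df − Dn = 189142 − 169891 ≈ 19251 mm.
Ratio = 19251 / 815.64 ≈ 23.6.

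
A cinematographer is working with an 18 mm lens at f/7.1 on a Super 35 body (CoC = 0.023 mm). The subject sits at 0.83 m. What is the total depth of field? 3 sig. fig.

0.816 m

Hyperfocal distance H = f²/(N·c) + f = 18²/(7.1 × 0.023) + 18 = 324/0.1633 + 18 ≈ 2002.1 mm ≈ 2.002 m.
Near limit Dn = s·(H − f)/(H + s − 2f) = 830 × (2002.1 − 18) / (2002.1 + 830 − 2 × 18) = 830 × 1984.1 / 2796.1 ≈ 588.96 mm.
Far limit Df = s·(H − f)/(H − s) = 830 × (2002.1 − 18) / (2002.1 − 830) = 830 × 1984.1 / 1172.1 ≈ 1405.01 mm.
Depth of field = Df − Dn = 1405.01 − 588.96 ≈ 816.05 mm ≈ 0.816 m.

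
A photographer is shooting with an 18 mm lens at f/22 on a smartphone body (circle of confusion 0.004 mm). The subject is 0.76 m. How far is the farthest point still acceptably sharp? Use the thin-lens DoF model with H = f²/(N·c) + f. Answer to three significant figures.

Hyperfocal distance H = f²/(N·c) + f = 18²/(22 × 0.004) + 18 = 324/0.088 + 18 ≈ 3699.8 mm ≈ 3.700 m.
Far limit Df = s·(H − f)/(H − s) = 760 × (3699.8 − 18) / (3699.8 − 760) = 760 × 3681.8 / 2939.8 ≈ 951.82 mm ≈ 0.952 m.

0.952 m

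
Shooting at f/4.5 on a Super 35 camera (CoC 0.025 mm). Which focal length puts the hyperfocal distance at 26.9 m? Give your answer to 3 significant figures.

55.0 mm

From H = f²/(N·c) + f, with f ≪ H: f ≈ √(H·N·c) = √(26900 × 4.5 × 0.025) = √3026.2 ≈ 55.01 mm.
The +f correction barely moves this — solving exactly, f² + N·c·f − N·c·H = 0 ⇒ f = (−N·c + √((N·c)² + 4·N·c·H))/2 = (−0.1125 + √12105)/2 ≈ 54.955 mm, so f ≈ 55.0 mm.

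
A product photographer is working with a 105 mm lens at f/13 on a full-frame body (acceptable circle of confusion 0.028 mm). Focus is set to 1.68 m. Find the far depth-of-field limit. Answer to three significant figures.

1.77 m

Hyperfocal distance H = f²/(N·c) + f = 105²/(13 × 0.028) + 105 = 11025/0.364 + 105 ≈ 30393.5 mm ≈ 30.39 m.
Far limit Df = s·(H − f)/(H − s) = 1680 × (30393.5 − 105) / (30393.5 − 1680) = 1680 × 30288.5 / 28713.5 ≈ 1772.2 mm ≈ 1.77 m.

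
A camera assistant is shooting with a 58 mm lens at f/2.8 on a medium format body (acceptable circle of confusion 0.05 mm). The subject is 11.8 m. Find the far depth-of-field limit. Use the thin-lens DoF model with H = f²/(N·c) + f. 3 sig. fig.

23.1 m

Hyperfocal distance H = f²/(N·c) + f = 58²/(2.8 × 0.05) + 58 = 3364/0.14 + 58 ≈ 24086.6 mm ≈ 24.09 m.
Far limit Df = s·(H − f)/(H − s) = 11800 × (24086.6 − 58) / (24086.6 − 11800) = 11800 × 24028.6 / 12286.6 ≈ 23077 mm ≈ 23.1 m.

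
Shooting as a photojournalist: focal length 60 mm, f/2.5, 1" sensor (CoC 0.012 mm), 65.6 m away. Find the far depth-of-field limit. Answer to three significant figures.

145 m

Hyperfocal distance H = f²/(N·c) + f = 60²/(2.5 × 0.012) + 60 = 3600/0.03 + 60 ≈ 120060.0 mm ≈ 120.1 m.
Far limit Df = s·(H − f)/(H − s) = 65600 × (120060.0 − 60) / (120060.0 − 65600) = 65600 × 120000.0 / 54460.0 ≈ 144546 mm ≈ 145 m.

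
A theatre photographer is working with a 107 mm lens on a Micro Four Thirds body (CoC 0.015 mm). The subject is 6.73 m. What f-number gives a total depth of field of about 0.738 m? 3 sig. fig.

f/6.30

Write h = H − f = f²/(N·c). The thin-lens limits are Dn = s·h/(h + (s−f)) and Df = s·h/(h − (s−f)), so DoF = Df − Dn = 2·s·(s−f)·h / (h² − (s−f)²).
That is a quadratic in h: DoF·h² − 2·s·(s−f)·h − DoF·(s−f)² = 0 ⇒ h = (s−f)·(s + √(s² + DoF²)) / DoF = 6623 × (6730 + √(6730² + 738²)) / 738 = 6623 × (6730 + 6770.34) / 738 ≈ 121156 mm.
Then N = f²/(c·h) = 107² / (0.015 × 121156) = 11449 / 1817.3 ≈ 6.30.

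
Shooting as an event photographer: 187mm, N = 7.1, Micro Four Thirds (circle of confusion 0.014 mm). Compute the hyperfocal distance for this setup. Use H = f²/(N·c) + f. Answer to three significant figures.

Hyperfocal distance H = f²/(N·c) + f = 187²/(7.1 × 0.014) + 187 = 34969/0.0994 + 187 ≈ 351987.8 mm ≈ 352 m.

352 m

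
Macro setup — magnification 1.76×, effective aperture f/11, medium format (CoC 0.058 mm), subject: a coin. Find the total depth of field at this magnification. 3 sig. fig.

At magnification m, DoF ≈ 2·N_eff·c/m² = 2 × 11 × 0.058 / 1.76² = 1.276 / 3.098 ≈ 0.412 mm.

0.412 mm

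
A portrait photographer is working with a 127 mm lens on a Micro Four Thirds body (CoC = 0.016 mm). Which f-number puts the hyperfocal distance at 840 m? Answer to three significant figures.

f/1.20

Rearrange H = f²/(N·c) + f for N: N = f² / ((H − f)·c).
N = 127² / ((840000 − 127) × 0.016) = 16129 / 13438 ≈ 1.20.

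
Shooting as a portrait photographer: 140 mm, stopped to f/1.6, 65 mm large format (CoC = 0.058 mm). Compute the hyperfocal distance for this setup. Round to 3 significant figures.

211 m

Hyperfocal distance H = f²/(N·c) + f = 140²/(1.6 × 0.058) + 140 = 19600/0.0928 + 140 ≈ 211346.9 mm ≈ 211 m.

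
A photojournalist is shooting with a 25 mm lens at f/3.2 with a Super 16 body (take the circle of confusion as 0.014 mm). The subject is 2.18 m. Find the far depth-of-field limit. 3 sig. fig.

Hyperfocal distance H = f²/(N·c) + f = 25²/(3.2 × 0.014) + 25 = 625/0.0448 + 25 ≈ 13975.9 mm ≈ 13.98 m.
Far limit Df = s·(H − f)/(H − s) = 2180 × (13975.9 − 25) / (13975.9 − 2180) = 2180 × 13950.9 / 11795.9 ≈ 2578.3 mm ≈ 2.58 m.

2.58 m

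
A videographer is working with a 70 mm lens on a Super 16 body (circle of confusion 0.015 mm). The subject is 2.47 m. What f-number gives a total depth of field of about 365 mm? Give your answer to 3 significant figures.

f/10

Write h = H − f = f²/(N·c). The thin-lens limits are Dn = s·h/(h + (s−f)) and Df = s·h/(h − (s−f)), so DoF = Df − Dn = 2·s·(s−f)·h / (h² − (s−f)²).
That is a quadratic in h: DoF·h² − 2·s·(s−f)·h − DoF·(s−f)² = 0 ⇒ h = (s−f)·(s + √(s² + DoF²)) / DoF = 2400 × (2470 + √(2470² + 365²)) / 365 = 2400 × (2470 + 2496.82) / 365 ≈ 32659 mm.
Then N = f²/(c·h) = 70² / (0.015 × 32659) = 4900 / 489.88 ≈ 10.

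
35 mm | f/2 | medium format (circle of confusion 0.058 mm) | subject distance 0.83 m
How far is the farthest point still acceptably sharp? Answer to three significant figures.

Hyperfocal distance H = f²/(N·c) + f = 35²/(2 × 0.058) + 35 = 1225/0.116 + 35 ≈ 10595.3 mm ≈ 10.60 m.
Far limit Df = s·(H − f)/(H − s) = 830 × (10595.3 − 35) / (10595.3 − 830) = 830 × 10560.3 / 9765.3 ≈ 897.57 mm ≈ 0.898 m.

0.898 m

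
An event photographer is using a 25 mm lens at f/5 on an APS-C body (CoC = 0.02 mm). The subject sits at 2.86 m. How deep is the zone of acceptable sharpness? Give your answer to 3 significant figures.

3.27 m

Hyperfocal distance H = f²/(N·c) + f = 25²/(5 × 0.02) + 25 = 625/0.1 + 25 ≈ 6275.0 mm ≈ 6.275 m.
Near limit Dn = s·(H − f)/(H + s − 2f) = 2860 × (6275.0 − 25) / (6275.0 + 2860 − 2 × 25) = 2860 × 6250.0 / 9085.0 ≈ 1967.5 mm.
Far limit Df = s·(H − f)/(H − s) = 2860 × (6275.0 − 25) / (6275.0 − 2860) = 2860 × 6250.0 / 3415.0 ≈ 5234.3 mm.
Depth of field = Df − Dn = 5234.3 − 1967.5 ≈ 3266.8 mm ≈ 3.27 m.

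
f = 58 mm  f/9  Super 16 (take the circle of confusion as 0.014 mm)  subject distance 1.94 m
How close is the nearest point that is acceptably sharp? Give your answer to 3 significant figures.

1.81 m

Hyperfocal distance H = f²/(N·c) + f = 58²/(9 × 0.014) + 58 = 3364/0.126 + 58 ≈ 26756.4 mm ≈ 26.76 m.
Near limit Dn = s·(H − f)/(H + s − 2f) = 1940 × (26756.4 − 58) / (26756.4 + 1940 − 2 × 58) = 1940 × 26698.4 / 28580.4 ≈ 1812.3 mm ≈ 1.81 m.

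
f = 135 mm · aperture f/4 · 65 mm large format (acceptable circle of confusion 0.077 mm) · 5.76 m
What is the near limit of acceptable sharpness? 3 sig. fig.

Hyperfocal distance H = f²/(N·c) + f = 135²/(4 × 0.077) + 135 = 18225/0.308 + 135 ≈ 59307.1 mm ≈ 59.31 m.
Near limit Dn = s·(H − f)/(H + s − 2f) = 5760 × (59307.1 − 135) / (59307.1 + 5760 − 2 × 135) = 5760 × 59172.1 / 64797.1 ≈ 5260.0 mm ≈ 5.26 m.

5.26 m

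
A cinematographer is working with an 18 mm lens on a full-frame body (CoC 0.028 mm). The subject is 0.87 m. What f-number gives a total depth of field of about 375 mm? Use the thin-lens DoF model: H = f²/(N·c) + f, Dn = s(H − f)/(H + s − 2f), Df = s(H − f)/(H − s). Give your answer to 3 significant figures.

Write h = H − f = f²/(N·c). The thin-lens limits are Dn = s·h/(h + (s−f)) and Df = s·h/(h − (s−f)), so DoF = Df − Dn = 2·s·(s−f)·h / (h² − (s−f)²).
That is a quadratic in h: DoF·h² − 2·s·(s−f)·h − DoF·(s−f)² = 0 ⇒ h = (s−f)·(s + √(s² + DoF²)) / DoF = 852 × (870 + √(870² + 375²)) / 375 = 852 × (870 + 947.378) / 375 ≈ 4129.1 mm.
Then N = f²/(c·h) = 18² / (0.028 × 4129.1) = 324 / 115.61 ≈ 2.80.

f/2.80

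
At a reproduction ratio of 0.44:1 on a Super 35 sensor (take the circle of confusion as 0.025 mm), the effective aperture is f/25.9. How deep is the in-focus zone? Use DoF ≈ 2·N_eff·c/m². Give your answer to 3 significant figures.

6.69 mm

At magnification m, DoF ≈ 2·N_eff·c/m² = 2 × 25.9 × 0.025 / 0.44² = 1.295 / 0.1936 ≈ 6.69 mm.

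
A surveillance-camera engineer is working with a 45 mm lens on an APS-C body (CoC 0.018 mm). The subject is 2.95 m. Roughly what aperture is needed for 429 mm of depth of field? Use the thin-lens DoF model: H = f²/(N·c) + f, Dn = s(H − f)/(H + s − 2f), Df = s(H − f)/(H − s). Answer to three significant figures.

f/2.80

Write h = H − f = f²/(N·c). The thin-lens limits are Dn = s·h/(h + (s−f)) and Df = s·h/(h − (s−f)), so DoF = Df − Dn = 2·s·(s−f)·h / (h² − (s−f)²).
That is a quadratic in h: DoF·h² − 2·s·(s−f)·h − DoF·(s−f)² = 0 ⇒ h = (s−f)·(s + √(s² + DoF²)) / DoF = 2905 × (2950 + √(2950² + 429²)) / 429 = 2905 × (2950 + 2981.03) / 429 ≈ 40162 mm.
Then N = f²/(c·h) = 45² / (0.018 × 40162) = 2025 / 722.92 ≈ 2.80.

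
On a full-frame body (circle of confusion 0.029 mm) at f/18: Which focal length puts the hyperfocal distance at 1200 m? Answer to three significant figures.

791 mm

From H = f²/(N·c) + f, with f ≪ H: f ≈ √(H·N·c) = √(1200000 × 18 × 0.029) = √626400 ≈ 791.5 mm.
Exact: f² + N·c·f − N·c·H = 0 ⇒ f = (−N·c + √((N·c)² + 4·N·c·H))/2 = (−0.522 + √2505600)/2 ≈ 791.19 mm ≈ 791 mm.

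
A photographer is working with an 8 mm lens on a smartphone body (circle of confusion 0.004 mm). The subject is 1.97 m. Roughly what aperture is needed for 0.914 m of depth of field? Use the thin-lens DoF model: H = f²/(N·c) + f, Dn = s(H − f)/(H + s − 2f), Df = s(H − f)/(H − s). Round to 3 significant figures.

Write h = H − f = f²/(N·c). The thin-lens limits are Dn = s·h/(h + (s−f)) and Df = s·h/(h − (s−f)), so DoF = Df − Dn = 2·s·(s−f)·h / (h² − (s−f)²).
That is a quadratic in h: DoF·h² − 2·s·(s−f)·h − DoF·(s−f)² = 0 ⇒ h = (s−f)·(s + √(s² + DoF²)) / DoF = 1962 × (1970 + √(1970² + 914²)) / 914 = 1962 × (1970 + 2171.70) / 914 ≈ 8890.6 mm.
Then N = f²/(c·h) = 8² / (0.004 × 8890.6) = 64 / 35.562 ≈ 1.80.

f/1.80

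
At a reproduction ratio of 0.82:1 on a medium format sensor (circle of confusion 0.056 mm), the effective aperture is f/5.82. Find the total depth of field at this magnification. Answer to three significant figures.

At magnification m, DoF ≈ 2·N_eff·c/m² = 2 × 5.82 × 0.056 / 0.82² = 0.6518 / 0.6724 ≈ 0.969 mm.

0.969 mm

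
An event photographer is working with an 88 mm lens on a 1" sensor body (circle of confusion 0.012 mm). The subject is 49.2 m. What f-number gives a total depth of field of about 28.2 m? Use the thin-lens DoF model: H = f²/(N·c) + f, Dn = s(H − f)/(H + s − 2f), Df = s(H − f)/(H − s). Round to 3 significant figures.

Write h = H − f = f²/(N·c). The thin-lens limits are Dn = s·h/(h + (s−f)) and Df = s·h/(h − (s−f)), so DoF = Df − Dn = 2·s·(s−f)·h / (h² − (s−f)²).
That is a quadratic in h: DoF·h² − 2·s·(s−f)·h − DoF·(s−f)² = 0 ⇒ h = (s−f)·(s + √(s² + DoF²)) / DoF = 49112 × (49200 + √(49200² + 28200²)) / 28200 = 49112 × (49200 + 56708.7) / 28200 ≈ 184446 mm.
Then N = f²/(c·h) = 88² / (0.012 × 184446) = 7744 / 2213.4 ≈ 3.50.

f/3.50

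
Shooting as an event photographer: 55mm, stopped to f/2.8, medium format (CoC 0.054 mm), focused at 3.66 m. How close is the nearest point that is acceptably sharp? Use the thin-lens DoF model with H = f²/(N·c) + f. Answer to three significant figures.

Hyperfocal distance H = f²/(N·c) + f = 55²/(2.8 × 0.054) + 55 = 3025/0.1512 + 55 ≈ 20061.6 mm ≈ 20.06 m.
Near limit Dn = s·(H − f)/(H + s − 2f) = 3660 × (20061.6 − 55) / (20061.6 + 3660 − 2 × 55) = 3660 × 20006.6 / 23611.6 ≈ 3101.2 mm ≈ 3.10 m.

3.10 m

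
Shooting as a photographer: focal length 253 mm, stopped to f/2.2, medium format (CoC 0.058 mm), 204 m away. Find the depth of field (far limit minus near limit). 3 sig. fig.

198 m

Hyperfocal distance H = f²/(N·c) + f = 253²/(2.2 × 0.058) + 253 = 64009/0.1276 + 253 ≈ 501890.9 mm ≈ 501.9 m.
Near limit Dn = s·(H − f)/(H + s − 2f) = 204000 × (501890.9 − 253) / (501890.9 + 204000 − 2 × 253) = 204000 × 501637.9 / 705384.9 ≈ 145076 mm.
Far limit Df = s·(H − f)/(H − s) = 204000 × (501890.9 − 253) / (501890.9 − 204000) = 204000 × 501637.9 / 297890.9 ≈ 343529 mm.
Depth of field = Df − Dn = 343529 − 145076 ≈ 198453 mm ≈ 198 m.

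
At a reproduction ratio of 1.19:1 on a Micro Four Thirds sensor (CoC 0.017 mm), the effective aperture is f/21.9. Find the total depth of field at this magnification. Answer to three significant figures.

At magnification m, DoF ≈ 2·N_eff·c/m² = 2 × 21.9 × 0.017 / 1.19² = 0.7446 / 1.416 ≈ 0.526 mm.

0.526 mm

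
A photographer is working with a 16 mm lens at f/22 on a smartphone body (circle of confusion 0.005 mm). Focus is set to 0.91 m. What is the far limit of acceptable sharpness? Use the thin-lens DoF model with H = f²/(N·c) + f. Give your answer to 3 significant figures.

1.48 m

Hyperfocal distance H = f²/(N·c) + f = 16²/(22 × 0.005) + 16 = 256/0.11 + 16 ≈ 2343.3 mm ≈ 2.343 m.
Far limit Df = s·(H − f)/(H − s) = 910 × (2343.3 − 16) / (2343.3 − 910) = 910 × 2327.3 / 1433.3 ≈ 1477.6 mm ≈ 1.48 m.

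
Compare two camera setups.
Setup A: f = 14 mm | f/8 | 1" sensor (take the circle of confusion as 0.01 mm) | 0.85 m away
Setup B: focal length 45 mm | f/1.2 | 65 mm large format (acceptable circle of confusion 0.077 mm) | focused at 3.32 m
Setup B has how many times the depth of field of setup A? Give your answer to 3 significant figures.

1.55

Setup A: H = 14²/(8×0.01) + 14 ≈ 2464.0 mm; DoF = Df − Dn = 1290.27 − 633.75 ≈ 656.52 mm.
Setup B: H = 45²/(1.2×0.077) + 45 ≈ 21960.6 mm; DoF = Df − Dn = 3903.3 − 2888.4 ≈ 1014.9 mm.
Ratio = 1014.9 / 656.52 ≈ 1.55.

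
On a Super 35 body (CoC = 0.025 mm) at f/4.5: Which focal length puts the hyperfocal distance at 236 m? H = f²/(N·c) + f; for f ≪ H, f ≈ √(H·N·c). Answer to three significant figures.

163 mm

From H = f²/(N·c) + f, with f ≪ H: f ≈ √(H·N·c) = √(236000 × 4.5 × 0.025) = √26550 ≈ 162.9 mm.
The +f correction barely moves this — solving exactly, f² + N·c·f − N·c·H = 0 ⇒ f = (−N·c + √((N·c)² + 4·N·c·H))/2 = (−0.1125 + √106200)/2 ≈ 162.89 mm, so f ≈ 163 mm.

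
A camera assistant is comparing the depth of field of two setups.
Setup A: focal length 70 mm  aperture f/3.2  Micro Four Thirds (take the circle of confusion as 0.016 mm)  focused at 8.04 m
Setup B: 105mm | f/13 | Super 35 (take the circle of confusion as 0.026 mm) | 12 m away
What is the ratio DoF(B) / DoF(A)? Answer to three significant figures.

Setup A: H = 70²/(3.2×0.016) + 70 ≈ 95773.1 mm; DoF = Df − Dn = 8770.4 − 7421.9 ≈ 1348.5 mm.
Setup B: H = 105²/(13×0.026) + 105 ≈ 32723.3 mm; DoF = Df − Dn = 18888 − 8793 ≈ 10095 mm.
Ratio = 10095 / 1348.5 ≈ 7.49.

7.49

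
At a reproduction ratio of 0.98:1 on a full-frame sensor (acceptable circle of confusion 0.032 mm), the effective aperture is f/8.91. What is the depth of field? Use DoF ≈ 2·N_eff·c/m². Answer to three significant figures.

At magnification m, DoF ≈ 2·N_eff·c/m² = 2 × 8.91 × 0.032 / 0.98² = 0.5702 / 0.9604 ≈ 0.594 mm.

0.594 mm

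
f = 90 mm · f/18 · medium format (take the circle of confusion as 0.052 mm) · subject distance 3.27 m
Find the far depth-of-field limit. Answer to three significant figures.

5.17 m

Hyperfocal distance H = f²/(N·c) + f = 90²/(18 × 0.052) + 90 = 8100/0.936 + 90 ≈ 8743.8 mm ≈ 8.744 m.
Far limit Df = s·(H − f)/(H − s) = 3270 × (8743.8 − 90) / (8743.8 − 3270) = 3270 × 8653.8 / 5473.8 ≈ 5169.7 mm ≈ 5.17 m.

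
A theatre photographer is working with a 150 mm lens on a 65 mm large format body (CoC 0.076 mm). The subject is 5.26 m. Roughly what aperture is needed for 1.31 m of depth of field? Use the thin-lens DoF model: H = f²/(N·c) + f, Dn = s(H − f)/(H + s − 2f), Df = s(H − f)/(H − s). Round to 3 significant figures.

f/7.11

Write h = H − f = f²/(N·c). The thin-lens limits are Dn = s·h/(h + (s−f)) and Df = s·h/(h − (s−f)), so DoF = Df − Dn = 2·s·(s−f)·h / (h² − (s−f)²).
That is a quadratic in h: DoF·h² − 2·s·(s−f)·h − DoF·(s−f)² = 0 ⇒ h = (s−f)·(s + √(s² + DoF²)) / DoF = 5110 × (5260 + √(5260² + 1310²)) / 1310 = 5110 × (5260 + 5420.67) / 1310 ≈ 41663 mm.
Then N = f²/(c·h) = 150² / (0.076 × 41663) = 22500 / 3166.4 ≈ 7.11.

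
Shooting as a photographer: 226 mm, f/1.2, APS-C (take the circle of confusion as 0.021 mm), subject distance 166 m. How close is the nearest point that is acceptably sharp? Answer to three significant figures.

153 m

Hyperfocal distance H = f²/(N·c) + f = 226²/(1.2 × 0.021) + 226 = 51076/0.0252 + 226 ≈ 2027051.4 mm ≈ 2027 m.
Near limit Dn = s·(H − f)/(H + s − 2f) = 166000 × (2027051.4 − 226) / (2027051.4 + 166000 − 2 × 226) = 166000 × 2026825.4 / 2192599.4 ≈ 153449 mm ≈ 153 m.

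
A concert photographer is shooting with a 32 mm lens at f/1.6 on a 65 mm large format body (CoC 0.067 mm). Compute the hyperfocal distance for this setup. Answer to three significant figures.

9.58 m

Hyperfocal distance H = f²/(N·c) + f = 32²/(1.6 × 0.067) + 32 = 1024/0.1072 + 32 ≈ 9584.2 mm ≈ 9.58 m.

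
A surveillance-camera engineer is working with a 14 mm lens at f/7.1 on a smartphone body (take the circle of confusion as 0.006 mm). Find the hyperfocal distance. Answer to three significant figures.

Hyperfocal distance H = f²/(N·c) + f = 14²/(7.1 × 0.006) + 14 = 196/0.0426 + 14 ≈ 4614.9 mm ≈ 4.61 m.

4.61 m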